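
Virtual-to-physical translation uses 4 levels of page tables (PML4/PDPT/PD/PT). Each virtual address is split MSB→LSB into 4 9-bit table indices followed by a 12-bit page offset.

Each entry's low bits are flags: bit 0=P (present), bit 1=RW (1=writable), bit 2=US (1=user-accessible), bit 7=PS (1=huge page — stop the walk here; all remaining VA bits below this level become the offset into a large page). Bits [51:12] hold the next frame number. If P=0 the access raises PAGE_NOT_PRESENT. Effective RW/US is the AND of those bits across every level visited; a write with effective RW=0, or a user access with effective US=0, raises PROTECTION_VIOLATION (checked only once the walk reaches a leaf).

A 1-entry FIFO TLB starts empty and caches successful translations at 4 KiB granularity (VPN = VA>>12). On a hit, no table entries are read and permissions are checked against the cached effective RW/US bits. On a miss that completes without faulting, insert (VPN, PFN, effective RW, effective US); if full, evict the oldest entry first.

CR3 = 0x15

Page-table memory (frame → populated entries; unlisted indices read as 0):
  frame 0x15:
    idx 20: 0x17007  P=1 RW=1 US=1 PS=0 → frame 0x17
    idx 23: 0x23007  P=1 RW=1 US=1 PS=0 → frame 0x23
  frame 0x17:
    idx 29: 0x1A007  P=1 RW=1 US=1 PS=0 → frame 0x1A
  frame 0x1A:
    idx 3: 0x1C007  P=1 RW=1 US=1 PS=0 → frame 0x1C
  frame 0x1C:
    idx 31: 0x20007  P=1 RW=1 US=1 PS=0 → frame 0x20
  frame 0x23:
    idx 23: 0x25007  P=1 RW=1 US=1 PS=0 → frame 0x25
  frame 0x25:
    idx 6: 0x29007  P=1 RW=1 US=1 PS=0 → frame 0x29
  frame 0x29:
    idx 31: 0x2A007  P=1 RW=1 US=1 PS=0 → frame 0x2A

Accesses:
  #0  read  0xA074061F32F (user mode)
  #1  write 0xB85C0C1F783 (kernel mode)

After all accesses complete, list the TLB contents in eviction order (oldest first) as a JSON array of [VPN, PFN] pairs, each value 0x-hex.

Trace:
#0 VA=0xA074061F32F (r,user):
  lvl0: tbl 0x15, slot 20 ⇒ 0x17007 (P1/RW1/US1/PS0)
  lvl1: tbl 0x17, slot 29 ⇒ 0x1A007 (P1/RW1/US1/PS0)
  lvl2: tbl 0x1A, slot 3 ⇒ 0x1C007 (P1/RW1/US1/PS0)
  lvl3: tbl 0x1C, slot 31 ⇒ 0x20007 (P1/RW1/US1/PS0)
  ✓ 0x2032F  — 4 lookups
#1 VA=0xB85C0C1F783 (w,kernel):
  lvl0: tbl 0x15, slot 23 ⇒ 0x23007 (P1/RW1/US1/PS0)
  lvl1: tbl 0x23, slot 23 ⇒ 0x25007 (P1/RW1/US1/PS0)
  lvl2: tbl 0x25, slot 6 ⇒ 0x29007 (P1/RW1/US1/PS0)
  lvl3: tbl 0x29, slot 31 ⇒ 0x2A007 (P1/RW1/US1/PS0)
  ✓ 0x2A783  — 4 lookups

TLB: [["0xB85C0C1F", "0x2A"]]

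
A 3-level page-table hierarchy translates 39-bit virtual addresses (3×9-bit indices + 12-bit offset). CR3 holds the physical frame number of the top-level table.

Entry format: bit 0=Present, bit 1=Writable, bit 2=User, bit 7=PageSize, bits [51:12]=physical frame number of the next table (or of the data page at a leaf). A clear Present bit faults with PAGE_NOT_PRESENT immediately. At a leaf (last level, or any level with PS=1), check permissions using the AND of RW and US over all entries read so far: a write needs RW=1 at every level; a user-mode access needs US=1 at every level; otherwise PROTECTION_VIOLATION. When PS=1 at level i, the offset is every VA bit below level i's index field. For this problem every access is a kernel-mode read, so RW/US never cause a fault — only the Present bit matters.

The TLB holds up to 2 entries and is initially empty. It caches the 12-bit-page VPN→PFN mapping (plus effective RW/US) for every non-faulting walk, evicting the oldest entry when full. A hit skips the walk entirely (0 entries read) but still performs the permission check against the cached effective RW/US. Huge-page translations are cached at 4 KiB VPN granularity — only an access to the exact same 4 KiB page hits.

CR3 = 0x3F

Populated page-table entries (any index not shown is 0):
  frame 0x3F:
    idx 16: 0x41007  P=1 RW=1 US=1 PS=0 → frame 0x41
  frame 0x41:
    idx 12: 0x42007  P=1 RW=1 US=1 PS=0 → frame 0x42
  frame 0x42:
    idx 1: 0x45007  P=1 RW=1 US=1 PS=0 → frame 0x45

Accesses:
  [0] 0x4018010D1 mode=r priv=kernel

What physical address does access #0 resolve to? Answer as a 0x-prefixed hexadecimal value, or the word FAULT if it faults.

Per-access translation:
#0 VA=0x4018010D1 (r,kernel):
  lvl0: tbl 0x3F, slot 16 ⇒ 0x41007 (P1/RW1/US1/PS0)
  lvl1: tbl 0x41, slot 12 ⇒ 0x42007 (P1/RW1/US1/PS0)
  lvl2: tbl 0x42, slot 1 ⇒ 0x45007 (P1/RW1/US1/PS0)
  ✓ 0x450D1  — 3 lookups

Access #0 PA: 0x450D1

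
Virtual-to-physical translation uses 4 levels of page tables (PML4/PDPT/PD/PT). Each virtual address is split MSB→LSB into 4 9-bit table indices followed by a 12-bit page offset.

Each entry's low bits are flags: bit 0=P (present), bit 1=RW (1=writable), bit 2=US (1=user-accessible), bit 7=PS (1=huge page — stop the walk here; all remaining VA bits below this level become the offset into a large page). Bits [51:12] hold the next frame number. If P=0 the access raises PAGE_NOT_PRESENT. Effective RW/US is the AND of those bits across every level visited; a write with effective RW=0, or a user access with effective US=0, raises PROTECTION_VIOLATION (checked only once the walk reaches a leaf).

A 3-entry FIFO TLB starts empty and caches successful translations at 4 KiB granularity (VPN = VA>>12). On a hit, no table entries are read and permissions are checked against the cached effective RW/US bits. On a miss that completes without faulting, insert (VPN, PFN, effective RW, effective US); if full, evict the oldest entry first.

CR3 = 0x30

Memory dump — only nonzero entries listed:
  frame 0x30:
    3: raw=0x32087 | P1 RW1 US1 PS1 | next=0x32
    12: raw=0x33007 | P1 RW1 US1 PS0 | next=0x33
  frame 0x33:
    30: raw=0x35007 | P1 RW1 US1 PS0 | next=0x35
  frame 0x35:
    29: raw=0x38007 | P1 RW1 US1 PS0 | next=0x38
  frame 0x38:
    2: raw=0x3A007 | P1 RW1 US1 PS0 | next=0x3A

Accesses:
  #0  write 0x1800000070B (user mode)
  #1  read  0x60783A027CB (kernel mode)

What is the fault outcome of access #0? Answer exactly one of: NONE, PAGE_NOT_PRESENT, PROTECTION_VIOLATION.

Walk each access:
#0 VA=0x1800000070B (w,user):
  [0] read 0x30 idx=3: raw=0x32087 flags P=1 W=1 U=1 S=1
  ✓ 0x3270B (huge @L0)  — 1 lookups
#1 VA=0x60783A027CB (r,kernel):
  [0] read 0x30 idx=12: raw=0x33007 flags P=1 W=1 U=1 S=0
  [1] read 0x33 idx=30: raw=0x35007 flags P=1 W=1 U=1 S=0
  [2] read 0x35 idx=29: raw=0x38007 flags P=1 W=1 U=1 S=0
  [3] read 0x38 idx=2: raw=0x3A007 flags P=1 W=1 U=1 S=0
  ✓ 0x3A7CB  — 4 lookups

Access #0 fault: NONE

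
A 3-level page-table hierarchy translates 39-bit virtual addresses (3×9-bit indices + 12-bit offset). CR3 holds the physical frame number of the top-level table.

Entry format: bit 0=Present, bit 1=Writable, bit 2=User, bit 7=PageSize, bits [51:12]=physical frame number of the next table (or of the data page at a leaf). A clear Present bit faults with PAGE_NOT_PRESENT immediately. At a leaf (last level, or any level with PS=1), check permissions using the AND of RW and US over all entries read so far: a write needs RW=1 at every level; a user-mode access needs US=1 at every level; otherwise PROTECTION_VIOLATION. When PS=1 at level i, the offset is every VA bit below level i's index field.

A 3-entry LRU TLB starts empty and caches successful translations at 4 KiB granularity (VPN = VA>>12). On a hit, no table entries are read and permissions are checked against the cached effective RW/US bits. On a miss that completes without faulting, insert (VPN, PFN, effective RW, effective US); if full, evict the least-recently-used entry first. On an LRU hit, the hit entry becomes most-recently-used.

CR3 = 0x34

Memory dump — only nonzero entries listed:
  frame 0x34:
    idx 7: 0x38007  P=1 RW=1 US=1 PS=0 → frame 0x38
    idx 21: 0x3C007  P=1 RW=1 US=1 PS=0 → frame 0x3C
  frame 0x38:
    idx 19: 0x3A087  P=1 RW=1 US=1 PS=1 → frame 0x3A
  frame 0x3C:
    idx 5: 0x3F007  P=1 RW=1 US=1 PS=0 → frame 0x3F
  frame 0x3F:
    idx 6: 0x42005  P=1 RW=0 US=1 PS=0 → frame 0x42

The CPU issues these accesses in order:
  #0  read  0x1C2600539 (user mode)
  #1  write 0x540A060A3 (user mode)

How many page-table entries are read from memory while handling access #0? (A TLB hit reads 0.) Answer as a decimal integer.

Walk each access:
#0 VA=0x1C2600539 (r,user):
  lvl0: tbl 0x34, slot 7 ⇒ 0x38007 (P1/RW1/US1/PS0)
  lvl1: tbl 0x38, slot 19 ⇒ 0x3A087 (P1/RW1/US1/PS1)
  ⇒ phys 0x3A539 (huge @L1)  [2 reads]
#1 VA=0x540A060A3 (w,user):
  lvl0: tbl 0x34, slot 21 ⇒ 0x3C007 (P1/RW1/US1/PS0)
  lvl1: tbl 0x3C, slot 5 ⇒ 0x3F007 (P1/RW1/US1/PS0)
  lvl2: tbl 0x3F, slot 6 ⇒ 0x42005 (P1/RW0/US1/PS0)
  → PROTECTION_VIOLATION  (3 entries read)

Entries read for #0: 2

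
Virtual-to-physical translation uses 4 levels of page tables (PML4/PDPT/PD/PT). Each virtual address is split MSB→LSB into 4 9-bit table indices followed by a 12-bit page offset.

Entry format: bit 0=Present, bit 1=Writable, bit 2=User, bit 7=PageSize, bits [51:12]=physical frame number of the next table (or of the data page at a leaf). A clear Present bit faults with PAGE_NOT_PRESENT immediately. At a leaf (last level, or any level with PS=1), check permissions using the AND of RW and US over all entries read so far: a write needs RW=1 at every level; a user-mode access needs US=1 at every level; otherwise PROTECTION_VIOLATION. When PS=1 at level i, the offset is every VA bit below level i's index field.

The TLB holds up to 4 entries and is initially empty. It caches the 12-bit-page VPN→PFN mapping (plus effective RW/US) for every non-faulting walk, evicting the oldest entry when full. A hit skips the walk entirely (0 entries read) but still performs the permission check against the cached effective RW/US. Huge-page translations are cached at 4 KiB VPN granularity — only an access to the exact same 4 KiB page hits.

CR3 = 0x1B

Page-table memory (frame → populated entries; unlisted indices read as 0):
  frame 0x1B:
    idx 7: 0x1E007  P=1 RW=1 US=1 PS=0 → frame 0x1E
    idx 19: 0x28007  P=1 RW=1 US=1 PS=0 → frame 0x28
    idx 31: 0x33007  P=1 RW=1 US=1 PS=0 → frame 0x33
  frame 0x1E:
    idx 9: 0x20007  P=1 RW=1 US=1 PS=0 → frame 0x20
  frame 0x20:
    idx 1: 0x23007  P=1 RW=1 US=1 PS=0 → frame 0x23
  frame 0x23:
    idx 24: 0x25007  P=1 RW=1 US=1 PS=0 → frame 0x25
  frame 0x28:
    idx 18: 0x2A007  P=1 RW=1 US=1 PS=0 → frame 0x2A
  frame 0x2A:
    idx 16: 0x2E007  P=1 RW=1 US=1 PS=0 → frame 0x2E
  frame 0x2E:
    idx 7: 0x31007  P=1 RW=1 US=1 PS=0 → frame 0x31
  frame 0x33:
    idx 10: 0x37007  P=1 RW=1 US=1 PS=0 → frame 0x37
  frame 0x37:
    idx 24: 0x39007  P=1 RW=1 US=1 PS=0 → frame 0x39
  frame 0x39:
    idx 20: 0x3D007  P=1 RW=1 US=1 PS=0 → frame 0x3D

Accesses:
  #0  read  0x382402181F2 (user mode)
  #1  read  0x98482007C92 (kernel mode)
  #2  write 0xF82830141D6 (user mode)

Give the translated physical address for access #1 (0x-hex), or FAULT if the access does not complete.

Per-access translation:
#0 VA=0x382402181F2 (r,user):
  lvl0: tbl 0x1B, slot 7 ⇒ 0x1E007 (P1/RW1/US1/PS0)
  lvl1: tbl 0x1E, slot 9 ⇒ 0x20007 (P1/RW1/US1/PS0)
  lvl2: tbl 0x20, slot 1 ⇒ 0x23007 (P1/RW1/US1/PS0)
  lvl3: tbl 0x23, slot 24 ⇒ 0x25007 (P1/RW1/US1/PS0)
  ✓ 0x251F2  — 4 lookups
#1 VA=0x98482007C92 (r,kernel):
  lvl0: tbl 0x1B, slot 19 ⇒ 0x28007 (P1/RW1/US1/PS0)
  lvl1: tbl 0x28, slot 18 ⇒ 0x2A007 (P1/RW1/US1/PS0)
  lvl2: tbl 0x2A, slot 16 ⇒ 0x2E007 (P1/RW1/US1/PS0)
  lvl3: tbl 0x2E, slot 7 ⇒ 0x31007 (P1/RW1/US1/PS0)
  ✓ 0x31C92  — 4 lookups
#2 VA=0xF82830141D6 (w,user):
  lvl0: tbl 0x1B, slot 31 ⇒ 0x33007 (P1/RW1/US1/PS0)
  lvl1: tbl 0x33, slot 10 ⇒ 0x37007 (P1/RW1/US1/PS0)
  lvl2: tbl 0x37, slot 24 ⇒ 0x39007 (P1/RW1/US1/PS0)
  lvl3: tbl 0x39, slot 20 ⇒ 0x3D007 (P1/RW1/US1/PS0)
  ✓ 0x3D1D6  — 4 lookups

Access #1 PA: 0x31C92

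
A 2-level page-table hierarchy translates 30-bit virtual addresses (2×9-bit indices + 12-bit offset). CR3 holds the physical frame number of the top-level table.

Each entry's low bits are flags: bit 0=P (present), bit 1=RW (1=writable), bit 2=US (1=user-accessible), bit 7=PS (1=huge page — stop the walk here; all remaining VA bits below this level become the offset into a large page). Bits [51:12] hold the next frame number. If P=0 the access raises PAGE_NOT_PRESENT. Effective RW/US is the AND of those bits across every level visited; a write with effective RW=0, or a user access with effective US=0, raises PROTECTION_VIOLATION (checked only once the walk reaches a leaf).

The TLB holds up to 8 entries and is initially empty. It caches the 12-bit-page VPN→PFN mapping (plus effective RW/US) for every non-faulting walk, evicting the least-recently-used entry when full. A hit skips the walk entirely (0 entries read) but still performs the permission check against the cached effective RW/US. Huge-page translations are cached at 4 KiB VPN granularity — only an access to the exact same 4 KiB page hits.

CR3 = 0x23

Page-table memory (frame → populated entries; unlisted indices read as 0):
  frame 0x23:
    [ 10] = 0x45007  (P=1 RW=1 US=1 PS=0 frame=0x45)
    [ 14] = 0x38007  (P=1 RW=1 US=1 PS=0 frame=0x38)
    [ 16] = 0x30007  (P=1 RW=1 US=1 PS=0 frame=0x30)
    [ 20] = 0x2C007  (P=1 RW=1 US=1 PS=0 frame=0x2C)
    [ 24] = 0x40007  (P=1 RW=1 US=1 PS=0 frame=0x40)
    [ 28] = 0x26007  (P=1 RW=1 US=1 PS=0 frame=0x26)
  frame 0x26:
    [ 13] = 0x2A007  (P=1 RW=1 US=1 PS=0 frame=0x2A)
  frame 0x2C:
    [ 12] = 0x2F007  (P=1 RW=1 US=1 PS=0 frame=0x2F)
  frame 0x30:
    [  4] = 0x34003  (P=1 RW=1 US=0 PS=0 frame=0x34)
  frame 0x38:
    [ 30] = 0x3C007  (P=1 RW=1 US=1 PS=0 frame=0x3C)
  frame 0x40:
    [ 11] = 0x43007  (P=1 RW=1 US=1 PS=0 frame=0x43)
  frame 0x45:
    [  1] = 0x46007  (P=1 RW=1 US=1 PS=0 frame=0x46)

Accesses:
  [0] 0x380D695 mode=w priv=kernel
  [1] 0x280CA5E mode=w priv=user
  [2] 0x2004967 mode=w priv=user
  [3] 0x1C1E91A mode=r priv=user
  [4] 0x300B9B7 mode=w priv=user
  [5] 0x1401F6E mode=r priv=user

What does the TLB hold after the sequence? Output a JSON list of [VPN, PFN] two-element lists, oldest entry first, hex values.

Per-access translation:
#0 VA=0x380D695 (w,kernel):
  L0: frame=0x23 idx=28 entry=0x26007 [P=1 RW=1 US=1 PS=0]
  L1: frame=0x26 idx=13 entry=0x2A007 [P=1 RW=1 US=1 PS=0]
  → PA=0x2A695  (2 entries read)
#1 VA=0x280CA5E (w,user):
  L0: frame=0x23 idx=20 entry=0x2C007 [P=1 RW=1 US=1 PS=0]
  L1: frame=0x2C idx=12 entry=0x2F007 [P=1 RW=1 US=1 PS=0]
  → PA=0x2FA5E  (2 entries read)
#2 VA=0x2004967 (w,user):
  L0: frame=0x23 idx=16 entry=0x30007 [P=1 RW=1 US=1 PS=0]
  L1: frame=0x30 idx=4 entry=0x34003 [P=1 RW=1 US=0 PS=0]
  ⇒ fault: PROTECTION_VIOLATION  — 2 lookups
#3 VA=0x1C1E91A (r,user):
  L0: frame=0x23 idx=14 entry=0x38007 [P=1 RW=1 US=1 PS=0]
  L1: frame=0x38 idx=30 entry=0x3C007 [P=1 RW=1 US=1 PS=0]
  → PA=0x3C91A  (2 entries read)
#4 VA=0x300B9B7 (w,user):
  L0: frame=0x23 idx=24 entry=0x40007 [P=1 RW=1 US=1 PS=0]
  L1: frame=0x40 idx=11 entry=0x43007 [P=1 RW=1 US=1 PS=0]
  → PA=0x439B7  (2 entries read)
#5 VA=0x1401F6E (r,user):
  L0: frame=0x23 idx=10 entry=0x45007 [P=1 RW=1 US=1 PS=0]
  L1: frame=0x45 idx=1 entry=0x46007 [P=1 RW=1 US=1 PS=0]
  → PA=0x46F6E  (2 entries read)

TLB: [["0x380D", "0x2A"], ["0x280C", "0x2F"], ["0x1C1E", "0x3C"], ["0x300B", "0x43"], ["0x1401", "0x46"]]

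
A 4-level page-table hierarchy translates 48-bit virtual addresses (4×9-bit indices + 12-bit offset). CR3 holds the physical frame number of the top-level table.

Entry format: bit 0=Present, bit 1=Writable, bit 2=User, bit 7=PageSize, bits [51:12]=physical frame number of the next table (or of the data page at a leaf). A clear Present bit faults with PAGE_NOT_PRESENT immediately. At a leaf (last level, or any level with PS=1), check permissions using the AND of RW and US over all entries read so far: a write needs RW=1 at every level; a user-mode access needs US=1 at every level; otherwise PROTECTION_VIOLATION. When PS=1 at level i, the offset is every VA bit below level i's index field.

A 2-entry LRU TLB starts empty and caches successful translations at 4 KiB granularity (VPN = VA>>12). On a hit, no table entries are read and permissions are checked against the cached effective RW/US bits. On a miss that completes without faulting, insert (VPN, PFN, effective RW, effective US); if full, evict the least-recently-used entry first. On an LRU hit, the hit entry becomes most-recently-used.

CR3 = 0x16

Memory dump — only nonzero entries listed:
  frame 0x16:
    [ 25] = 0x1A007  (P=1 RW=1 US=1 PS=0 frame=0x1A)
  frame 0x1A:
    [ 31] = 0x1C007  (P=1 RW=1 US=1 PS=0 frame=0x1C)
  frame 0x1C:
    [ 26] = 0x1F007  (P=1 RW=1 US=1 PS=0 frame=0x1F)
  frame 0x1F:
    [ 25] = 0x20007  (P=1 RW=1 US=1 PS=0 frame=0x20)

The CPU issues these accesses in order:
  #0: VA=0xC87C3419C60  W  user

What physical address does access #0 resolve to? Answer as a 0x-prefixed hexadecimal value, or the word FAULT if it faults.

Walk each access:
#0 VA=0xC87C3419C60 (w,user):
  lvl0: tbl 0x16, slot 25 ⇒ 0x1A007 (P1/RW1/US1/PS0)
  lvl1: tbl 0x1A, slot 31 ⇒ 0x1C007 (P1/RW1/US1/PS0)
  lvl2: tbl 0x1C, slot 26 ⇒ 0x1F007 (P1/RW1/US1/PS0)
  lvl3: tbl 0x1F, slot 25 ⇒ 0x20007 (P1/RW1/US1/PS0)
  → PA=0x20C60  (4 entries read)

Access #0 PA: 0x20C60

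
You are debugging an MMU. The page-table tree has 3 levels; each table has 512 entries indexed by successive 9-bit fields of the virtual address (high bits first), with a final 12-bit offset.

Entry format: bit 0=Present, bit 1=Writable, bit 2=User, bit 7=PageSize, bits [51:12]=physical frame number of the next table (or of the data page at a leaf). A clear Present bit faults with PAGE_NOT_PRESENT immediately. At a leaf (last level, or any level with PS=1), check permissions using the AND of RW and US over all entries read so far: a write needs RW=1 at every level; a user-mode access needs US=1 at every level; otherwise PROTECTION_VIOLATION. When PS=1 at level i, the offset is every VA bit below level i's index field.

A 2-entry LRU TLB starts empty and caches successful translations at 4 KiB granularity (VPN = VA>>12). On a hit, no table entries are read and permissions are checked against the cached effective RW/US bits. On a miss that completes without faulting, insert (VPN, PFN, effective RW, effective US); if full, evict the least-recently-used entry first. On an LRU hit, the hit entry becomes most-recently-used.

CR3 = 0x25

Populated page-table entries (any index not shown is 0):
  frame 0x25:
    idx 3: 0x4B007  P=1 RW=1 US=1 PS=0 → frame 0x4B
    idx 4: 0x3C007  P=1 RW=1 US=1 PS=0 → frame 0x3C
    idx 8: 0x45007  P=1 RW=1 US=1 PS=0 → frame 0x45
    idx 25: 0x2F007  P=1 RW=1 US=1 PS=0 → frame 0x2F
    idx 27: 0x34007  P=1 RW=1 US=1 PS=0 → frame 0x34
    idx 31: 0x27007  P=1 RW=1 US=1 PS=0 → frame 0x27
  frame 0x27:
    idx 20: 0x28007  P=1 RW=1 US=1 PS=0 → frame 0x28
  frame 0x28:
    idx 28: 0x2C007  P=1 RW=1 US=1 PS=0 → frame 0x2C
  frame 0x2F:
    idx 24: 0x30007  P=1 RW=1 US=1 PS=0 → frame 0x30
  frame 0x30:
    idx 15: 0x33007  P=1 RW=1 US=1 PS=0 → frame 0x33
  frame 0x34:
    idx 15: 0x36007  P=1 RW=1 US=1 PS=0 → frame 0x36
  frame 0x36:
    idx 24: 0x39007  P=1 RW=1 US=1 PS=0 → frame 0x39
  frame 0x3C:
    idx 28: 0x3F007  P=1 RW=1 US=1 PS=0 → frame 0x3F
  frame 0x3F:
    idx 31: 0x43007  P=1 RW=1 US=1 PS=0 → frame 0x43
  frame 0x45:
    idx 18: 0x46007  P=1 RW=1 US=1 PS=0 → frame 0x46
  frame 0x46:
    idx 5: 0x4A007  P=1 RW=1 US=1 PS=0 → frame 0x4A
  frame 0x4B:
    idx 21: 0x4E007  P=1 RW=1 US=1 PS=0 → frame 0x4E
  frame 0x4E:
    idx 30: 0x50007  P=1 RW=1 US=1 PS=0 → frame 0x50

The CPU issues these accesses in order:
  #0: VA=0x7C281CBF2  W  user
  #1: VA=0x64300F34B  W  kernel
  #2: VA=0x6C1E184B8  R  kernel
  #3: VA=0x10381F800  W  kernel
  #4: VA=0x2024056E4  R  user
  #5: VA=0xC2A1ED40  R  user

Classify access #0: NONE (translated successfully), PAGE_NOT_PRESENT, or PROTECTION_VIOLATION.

Trace:
#0 VA=0x7C281CBF2 (w,user):
  L0: frame=0x25 idx=31 entry=0x27007 [P=1 RW=1 US=1 PS=0]
  L1: frame=0x27 idx=20 entry=0x28007 [P=1 RW=1 US=1 PS=0]
  L2: frame=0x28 idx=28 entry=0x2C007 [P=1 RW=1 US=1 PS=0]
  ⇒ phys 0x2CBF2  [3 reads]
#1 VA=0x64300F34B (w,kernel):
  L0: frame=0x25 idx=25 entry=0x2F007 [P=1 RW=1 US=1 PS=0]
  L1: frame=0x2F idx=24 entry=0x30007 [P=1 RW=1 US=1 PS=0]
  L2: frame=0x30 idx=15 entry=0x33007 [P=1 RW=1 US=1 PS=0]
  ⇒ phys 0x3334B  [3 reads]
#2 VA=0x6C1E184B8 (r,kernel):
  L0: frame=0x25 idx=27 entry=0x34007 [P=1 RW=1 US=1 PS=0]
  L1: frame=0x34 idx=15 entry=0x36007 [P=1 RW=1 US=1 PS=0]
  L2: frame=0x36 idx=24 entry=0x39007 [P=1 RW=1 US=1 PS=0]
  ⇒ phys 0x394B8  [3 reads]
#3 VA=0x10381F800 (w,kernel):
  L0: frame=0x25 idx=4 entry=0x3C007 [P=1 RW=1 US=1 PS=0]
  L1: frame=0x3C idx=28 entry=0x3F007 [P=1 RW=1 US=1 PS=0]
  L2: frame=0x3F idx=31 entry=0x43007 [P=1 RW=1 US=1 PS=0]
  ⇒ phys 0x43800  [3 reads]
#4 VA=0x2024056E4 (r,user):
  L0: frame=0x25 idx=8 entry=0x45007 [P=1 RW=1 US=1 PS=0]
  L1: frame=0x45 idx=18 entry=0x46007 [P=1 RW=1 US=1 PS=0]
  L2: frame=0x46 idx=5 entry=0x4A007 [P=1 RW=1 US=1 PS=0]
  ⇒ phys 0x4A6E4  [3 reads]
#5 VA=0xC2A1ED40 (r,user):
  L0: frame=0x25 idx=3 entry=0x4B007 [P=1 RW=1 US=1 PS=0]
  L1: frame=0x4B idx=21 entry=0x4E007 [P=1 RW=1 US=1 PS=0]
  L2: frame=0x4E idx=30 entry=0x50007 [P=1 RW=1 US=1 PS=0]
  ⇒ phys 0x50D40  [3 reads]

Access #0 fault: NONE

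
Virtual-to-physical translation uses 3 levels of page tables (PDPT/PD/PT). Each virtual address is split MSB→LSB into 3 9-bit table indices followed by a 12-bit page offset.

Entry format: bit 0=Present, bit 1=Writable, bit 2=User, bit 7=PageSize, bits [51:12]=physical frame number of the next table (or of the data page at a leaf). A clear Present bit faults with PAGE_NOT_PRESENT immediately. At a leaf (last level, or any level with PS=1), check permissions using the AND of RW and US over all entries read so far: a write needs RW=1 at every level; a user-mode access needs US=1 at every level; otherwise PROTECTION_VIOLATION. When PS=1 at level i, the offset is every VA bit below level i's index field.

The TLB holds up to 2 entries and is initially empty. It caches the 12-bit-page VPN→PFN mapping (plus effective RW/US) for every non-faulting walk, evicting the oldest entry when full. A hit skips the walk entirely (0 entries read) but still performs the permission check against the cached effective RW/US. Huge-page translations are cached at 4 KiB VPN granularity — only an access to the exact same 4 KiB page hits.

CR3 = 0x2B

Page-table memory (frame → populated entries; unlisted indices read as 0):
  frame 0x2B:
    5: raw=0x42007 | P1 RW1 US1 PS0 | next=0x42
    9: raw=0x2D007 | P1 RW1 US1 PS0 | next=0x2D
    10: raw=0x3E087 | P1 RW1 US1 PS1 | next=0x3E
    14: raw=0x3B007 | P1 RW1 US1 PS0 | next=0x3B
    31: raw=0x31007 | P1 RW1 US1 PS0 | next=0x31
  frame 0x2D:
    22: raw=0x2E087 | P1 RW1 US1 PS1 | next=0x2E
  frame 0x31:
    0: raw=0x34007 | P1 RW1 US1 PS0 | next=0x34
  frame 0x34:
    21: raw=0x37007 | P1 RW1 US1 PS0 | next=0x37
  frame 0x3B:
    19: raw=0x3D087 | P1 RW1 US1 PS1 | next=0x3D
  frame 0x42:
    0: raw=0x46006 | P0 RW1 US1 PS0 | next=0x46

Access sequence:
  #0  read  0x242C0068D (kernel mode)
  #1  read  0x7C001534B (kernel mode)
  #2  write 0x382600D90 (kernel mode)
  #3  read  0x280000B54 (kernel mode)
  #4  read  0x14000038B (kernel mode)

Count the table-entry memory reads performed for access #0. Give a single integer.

Walk each access:
#0 VA=0x242C0068D (r,kernel):
  L0: frame=0x2B idx=9 entry=0x2D007 [P=1 RW=1 US=1 PS=0]
  L1: frame=0x2D idx=22 entry=0x2E087 [P=1 RW=1 US=1 PS=1]
  ✓ 0x2E68D (huge @L1)  — 2 lookups
#1 VA=0x7C001534B (r,kernel):
  L0: frame=0x2B idx=31 entry=0x31007 [P=1 RW=1 US=1 PS=0]
  L1: frame=0x31 idx=0 entry=0x34007 [P=1 RW=1 US=1 PS=0]
  L2: frame=0x34 idx=21 entry=0x37007 [P=1 RW=1 US=1 PS=0]
  ✓ 0x3734B  — 3 lookups
#2 VA=0x382600D90 (w,kernel):
  L0: frame=0x2B idx=14 entry=0x3B007 [P=1 RW=1 US=1 PS=0]
  L1: frame=0x3B idx=19 entry=0x3D087 [P=1 RW=1 US=1 PS=1]
  ✓ 0x3DD90 (huge @L1)  — 2 lookups
#3 VA=0x280000B54 (r,kernel):
  L0: frame=0x2B idx=10 entry=0x3E087 [P=1 RW=1 US=1 PS=1]
  ✓ 0x3EB54 (huge @L0)  — 1 lookups
#4 VA=0x14000038B (r,kernel):
  L0: frame=0x2B idx=5 entry=0x42007 [P=1 RW=1 US=1 PS=0]
  L1: frame=0x42 idx=0 entry=0x46006 [P=0 RW=1 US=1 PS=0]
  ✗ PAGE_NOT_PRESENT  [2 reads]

Entries read for #0: 2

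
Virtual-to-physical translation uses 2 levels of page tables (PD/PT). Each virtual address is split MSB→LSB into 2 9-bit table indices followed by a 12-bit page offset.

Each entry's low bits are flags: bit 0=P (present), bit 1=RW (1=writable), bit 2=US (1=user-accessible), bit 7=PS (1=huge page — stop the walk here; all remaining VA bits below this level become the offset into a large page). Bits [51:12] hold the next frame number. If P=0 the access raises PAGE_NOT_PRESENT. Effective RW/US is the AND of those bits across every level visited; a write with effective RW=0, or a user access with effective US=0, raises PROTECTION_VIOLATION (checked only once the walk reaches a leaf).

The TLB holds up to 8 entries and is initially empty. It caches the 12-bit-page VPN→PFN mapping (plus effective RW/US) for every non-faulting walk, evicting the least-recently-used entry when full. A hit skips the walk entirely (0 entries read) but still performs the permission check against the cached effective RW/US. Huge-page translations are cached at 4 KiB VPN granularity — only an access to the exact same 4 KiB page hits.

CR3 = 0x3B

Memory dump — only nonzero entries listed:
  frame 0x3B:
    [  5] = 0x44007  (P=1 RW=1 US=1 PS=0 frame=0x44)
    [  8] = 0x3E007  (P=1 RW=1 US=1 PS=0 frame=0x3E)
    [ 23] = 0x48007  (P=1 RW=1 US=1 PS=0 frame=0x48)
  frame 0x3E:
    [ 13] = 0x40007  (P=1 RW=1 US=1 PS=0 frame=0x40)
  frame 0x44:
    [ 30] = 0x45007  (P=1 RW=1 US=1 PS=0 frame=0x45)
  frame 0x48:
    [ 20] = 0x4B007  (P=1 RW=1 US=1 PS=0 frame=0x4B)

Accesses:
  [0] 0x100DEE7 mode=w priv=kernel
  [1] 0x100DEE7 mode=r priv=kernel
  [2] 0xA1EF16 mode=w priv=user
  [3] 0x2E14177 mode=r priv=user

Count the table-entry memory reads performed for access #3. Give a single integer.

Trace:
#0 VA=0x100DEE7 (w,kernel):
  L0 @0x3B[8] → 0x3E007  P=1,RW=1,US=1,PS=0
  L1 @0x3E[13] → 0x40007  P=1,RW=1,US=1,PS=0
  → PA=0x40EE7  (2 entries read)
#1 VA=0x100DEE7 (r,kernel):
  TLB hit vpn=0x100D → PA=0x40EE7
#2 VA=0xA1EF16 (w,user):
  L0 @0x3B[5] → 0x44007  P=1,RW=1,US=1,PS=0
  L1 @0x44[30] → 0x45007  P=1,RW=1,US=1,PS=0
  → PA=0x45F16  (2 entries read)
#3 VA=0x2E14177 (r,user):
  L0 @0x3B[23] → 0x48007  P=1,RW=1,US=1,PS=0
  L1 @0x48[20] → 0x4B007  P=1,RW=1,US=1,PS=0
  → PA=0x4B177  (2 entries read)

Entries read for #3: 2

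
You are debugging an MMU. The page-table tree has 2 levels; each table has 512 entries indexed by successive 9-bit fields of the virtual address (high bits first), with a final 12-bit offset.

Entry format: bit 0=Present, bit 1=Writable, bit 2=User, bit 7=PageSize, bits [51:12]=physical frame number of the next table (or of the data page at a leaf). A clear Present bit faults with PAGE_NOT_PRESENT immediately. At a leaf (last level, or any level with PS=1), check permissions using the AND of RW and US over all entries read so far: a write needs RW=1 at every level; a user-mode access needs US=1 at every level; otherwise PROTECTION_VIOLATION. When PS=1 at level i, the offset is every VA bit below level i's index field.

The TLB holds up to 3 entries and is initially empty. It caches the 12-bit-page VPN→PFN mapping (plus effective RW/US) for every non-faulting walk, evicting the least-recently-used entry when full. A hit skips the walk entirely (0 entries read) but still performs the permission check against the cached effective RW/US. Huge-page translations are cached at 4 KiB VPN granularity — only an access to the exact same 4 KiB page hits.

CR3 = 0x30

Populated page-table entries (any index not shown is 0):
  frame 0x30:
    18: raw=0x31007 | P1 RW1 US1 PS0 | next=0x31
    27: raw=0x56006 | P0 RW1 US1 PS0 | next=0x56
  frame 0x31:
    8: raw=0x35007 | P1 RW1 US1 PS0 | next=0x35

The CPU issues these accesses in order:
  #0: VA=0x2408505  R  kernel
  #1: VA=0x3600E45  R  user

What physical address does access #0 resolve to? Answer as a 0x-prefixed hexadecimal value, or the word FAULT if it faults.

Per-access translation:
#0 VA=0x2408505 (r,kernel):
  lvl0: tbl 0x30, slot 18 ⇒ 0x31007 (P1/RW1/US1/PS0)
  lvl1: tbl 0x31, slot 8 ⇒ 0x35007 (P1/RW1/US1/PS0)
  ✓ 0x35505  — 2 lookups
#1 VA=0x3600E45 (r,user):
  lvl0: tbl 0x30, slot 27 ⇒ 0x56006 (P0/RW1/US1/PS0)
  ⇒ fault: PAGE_NOT_PRESENT  — 1 lookups

Access #0 PA: 0x35505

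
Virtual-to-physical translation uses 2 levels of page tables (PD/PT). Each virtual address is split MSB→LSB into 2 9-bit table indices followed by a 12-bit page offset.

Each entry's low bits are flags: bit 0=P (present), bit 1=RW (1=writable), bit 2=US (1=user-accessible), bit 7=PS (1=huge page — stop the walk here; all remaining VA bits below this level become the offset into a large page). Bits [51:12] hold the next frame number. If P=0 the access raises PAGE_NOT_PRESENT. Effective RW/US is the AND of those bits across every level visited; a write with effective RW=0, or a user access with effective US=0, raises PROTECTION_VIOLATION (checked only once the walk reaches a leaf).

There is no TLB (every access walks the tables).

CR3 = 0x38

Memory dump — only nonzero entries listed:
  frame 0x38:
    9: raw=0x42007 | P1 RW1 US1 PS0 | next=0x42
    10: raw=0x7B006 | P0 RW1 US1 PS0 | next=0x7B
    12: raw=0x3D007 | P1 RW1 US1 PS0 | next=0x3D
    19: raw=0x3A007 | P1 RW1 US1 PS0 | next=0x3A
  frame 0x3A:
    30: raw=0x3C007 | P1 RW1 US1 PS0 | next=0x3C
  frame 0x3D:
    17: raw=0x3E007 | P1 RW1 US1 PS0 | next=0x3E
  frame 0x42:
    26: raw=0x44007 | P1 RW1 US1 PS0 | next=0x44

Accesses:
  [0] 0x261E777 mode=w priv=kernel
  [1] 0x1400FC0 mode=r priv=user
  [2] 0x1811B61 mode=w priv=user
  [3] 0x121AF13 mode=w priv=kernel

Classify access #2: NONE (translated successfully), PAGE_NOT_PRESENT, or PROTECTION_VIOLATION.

Walk each access:
#0 VA=0x261E777 (w,kernel):
  L0: frame=0x38 idx=19 entry=0x3A007 [P=1 RW=1 US=1 PS=0]
  L1: frame=0x3A idx=30 entry=0x3C007 [P=1 RW=1 US=1 PS=0]
  → PA=0x3C777  (2 entries read)
#1 VA=0x1400FC0 (r,user):
  L0: frame=0x38 idx=10 entry=0x7B006 [P=0 RW=1 US=1 PS=0]
  ✗ PAGE_NOT_PRESENT  [1 reads]
#2 VA=0x1811B61 (w,user):
  L0: frame=0x38 idx=12 entry=0x3D007 [P=1 RW=1 US=1 PS=0]
  L1: frame=0x3D idx=17 entry=0x3E007 [P=1 RW=1 US=1 PS=0]
  → PA=0x3EB61  (2 entries read)
#3 VA=0x121AF13 (w,kernel):
  L0: frame=0x38 idx=9 entry=0x42007 [P=1 RW=1 US=1 PS=0]
  L1: frame=0x42 idx=26 entry=0x44007 [P=1 RW=1 US=1 PS=0]
  → PA=0x44F13  (2 entries read)

Access #2 fault: NONE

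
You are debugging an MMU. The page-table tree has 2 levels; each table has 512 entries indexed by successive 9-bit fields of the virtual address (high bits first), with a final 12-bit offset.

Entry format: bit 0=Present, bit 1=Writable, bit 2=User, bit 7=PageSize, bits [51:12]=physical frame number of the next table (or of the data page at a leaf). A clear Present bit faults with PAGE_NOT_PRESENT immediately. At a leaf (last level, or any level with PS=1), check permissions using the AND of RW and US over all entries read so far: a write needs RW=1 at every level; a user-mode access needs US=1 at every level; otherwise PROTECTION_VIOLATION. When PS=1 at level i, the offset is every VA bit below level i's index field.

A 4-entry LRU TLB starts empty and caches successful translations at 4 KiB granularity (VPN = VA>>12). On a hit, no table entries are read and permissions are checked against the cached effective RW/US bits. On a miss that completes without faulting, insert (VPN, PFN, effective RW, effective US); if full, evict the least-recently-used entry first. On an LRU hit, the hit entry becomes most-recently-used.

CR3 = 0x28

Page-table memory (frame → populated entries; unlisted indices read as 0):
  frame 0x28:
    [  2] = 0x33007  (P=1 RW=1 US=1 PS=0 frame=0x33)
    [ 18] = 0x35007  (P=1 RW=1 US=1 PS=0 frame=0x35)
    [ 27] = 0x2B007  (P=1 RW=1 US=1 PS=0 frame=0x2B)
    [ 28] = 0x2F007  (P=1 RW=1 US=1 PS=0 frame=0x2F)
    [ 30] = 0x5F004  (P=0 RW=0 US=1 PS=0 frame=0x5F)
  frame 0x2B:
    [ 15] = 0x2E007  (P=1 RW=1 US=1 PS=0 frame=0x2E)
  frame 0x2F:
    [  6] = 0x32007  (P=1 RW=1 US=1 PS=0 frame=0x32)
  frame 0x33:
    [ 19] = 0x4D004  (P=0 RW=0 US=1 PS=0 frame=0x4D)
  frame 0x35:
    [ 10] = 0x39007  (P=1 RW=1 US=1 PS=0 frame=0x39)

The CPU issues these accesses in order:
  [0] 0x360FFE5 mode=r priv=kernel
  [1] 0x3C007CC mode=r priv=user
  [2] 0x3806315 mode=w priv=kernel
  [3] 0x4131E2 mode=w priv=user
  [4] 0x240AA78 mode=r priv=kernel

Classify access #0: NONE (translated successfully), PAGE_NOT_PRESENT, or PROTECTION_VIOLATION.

Walk each access:
#0 VA=0x360FFE5 (r,kernel):
  [0] read 0x28 idx=27: raw=0x2B007 flags P=1 W=1 U=1 S=0
  [1] read 0x2B idx=15: raw=0x2E007 flags P=1 W=1 U=1 S=0
  ⇒ phys 0x2EFE5  [2 reads]
#1 VA=0x3C007CC (r,user):
  [0] read 0x28 idx=30: raw=0x5F004 flags P=0 W=0 U=1 S=0
  → PAGE_NOT_PRESENT  (1 entries read)
#2 VA=0x3806315 (w,kernel):
  [0] read 0x28 idx=28: raw=0x2F007 flags P=1 W=1 U=1 S=0
  [1] read 0x2F idx=6: raw=0x32007 flags P=1 W=1 U=1 S=0
  ⇒ phys 0x32315  [2 reads]
#3 VA=0x4131E2 (w,user):
  [0] read 0x28 idx=2: raw=0x33007 flags P=1 W=1 U=1 S=0
  [1] read 0x33 idx=19: raw=0x4D004 flags P=0 W=0 U=1 S=0
  → PAGE_NOT_PRESENT  (2 entries read)
#4 VA=0x240AA78 (r,kernel):
  [0] read 0x28 idx=18: raw=0x35007 flags P=1 W=1 U=1 S=0
  [1] read 0x35 idx=10: raw=0x39007 flags P=1 W=1 U=1 S=0
  ⇒ phys 0x39A78  [2 reads]

Access #0 fault: NONE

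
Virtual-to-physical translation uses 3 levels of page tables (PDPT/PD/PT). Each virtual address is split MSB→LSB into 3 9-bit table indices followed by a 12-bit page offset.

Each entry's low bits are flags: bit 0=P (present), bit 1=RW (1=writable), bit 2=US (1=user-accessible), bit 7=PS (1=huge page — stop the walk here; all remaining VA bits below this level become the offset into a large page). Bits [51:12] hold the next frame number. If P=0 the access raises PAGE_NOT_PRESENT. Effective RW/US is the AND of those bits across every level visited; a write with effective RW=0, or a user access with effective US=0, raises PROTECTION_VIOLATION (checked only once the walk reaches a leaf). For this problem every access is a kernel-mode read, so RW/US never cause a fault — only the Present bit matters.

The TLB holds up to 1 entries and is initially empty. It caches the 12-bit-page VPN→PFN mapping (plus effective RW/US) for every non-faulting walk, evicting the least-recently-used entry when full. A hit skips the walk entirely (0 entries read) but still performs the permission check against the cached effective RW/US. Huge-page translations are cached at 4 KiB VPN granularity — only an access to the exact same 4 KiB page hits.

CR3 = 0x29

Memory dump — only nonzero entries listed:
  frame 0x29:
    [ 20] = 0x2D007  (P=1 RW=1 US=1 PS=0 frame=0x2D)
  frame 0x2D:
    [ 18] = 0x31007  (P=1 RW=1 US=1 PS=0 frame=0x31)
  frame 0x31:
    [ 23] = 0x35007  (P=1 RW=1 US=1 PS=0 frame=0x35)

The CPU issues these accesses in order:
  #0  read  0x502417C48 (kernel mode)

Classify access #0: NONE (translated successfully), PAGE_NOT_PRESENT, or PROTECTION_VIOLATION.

Walk each access:
#0 VA=0x502417C48 (r,kernel):
  lvl0: tbl 0x29, slot 20 ⇒ 0x2D007 (P1/RW1/US1/PS0)
  lvl1: tbl 0x2D, slot 18 ⇒ 0x31007 (P1/RW1/US1/PS0)
  lvl2: tbl 0x31, slot 23 ⇒ 0x35007 (P1/RW1/US1/PS0)
  ✓ 0x35C48  — 3 lookups

Access #0 fault: NONE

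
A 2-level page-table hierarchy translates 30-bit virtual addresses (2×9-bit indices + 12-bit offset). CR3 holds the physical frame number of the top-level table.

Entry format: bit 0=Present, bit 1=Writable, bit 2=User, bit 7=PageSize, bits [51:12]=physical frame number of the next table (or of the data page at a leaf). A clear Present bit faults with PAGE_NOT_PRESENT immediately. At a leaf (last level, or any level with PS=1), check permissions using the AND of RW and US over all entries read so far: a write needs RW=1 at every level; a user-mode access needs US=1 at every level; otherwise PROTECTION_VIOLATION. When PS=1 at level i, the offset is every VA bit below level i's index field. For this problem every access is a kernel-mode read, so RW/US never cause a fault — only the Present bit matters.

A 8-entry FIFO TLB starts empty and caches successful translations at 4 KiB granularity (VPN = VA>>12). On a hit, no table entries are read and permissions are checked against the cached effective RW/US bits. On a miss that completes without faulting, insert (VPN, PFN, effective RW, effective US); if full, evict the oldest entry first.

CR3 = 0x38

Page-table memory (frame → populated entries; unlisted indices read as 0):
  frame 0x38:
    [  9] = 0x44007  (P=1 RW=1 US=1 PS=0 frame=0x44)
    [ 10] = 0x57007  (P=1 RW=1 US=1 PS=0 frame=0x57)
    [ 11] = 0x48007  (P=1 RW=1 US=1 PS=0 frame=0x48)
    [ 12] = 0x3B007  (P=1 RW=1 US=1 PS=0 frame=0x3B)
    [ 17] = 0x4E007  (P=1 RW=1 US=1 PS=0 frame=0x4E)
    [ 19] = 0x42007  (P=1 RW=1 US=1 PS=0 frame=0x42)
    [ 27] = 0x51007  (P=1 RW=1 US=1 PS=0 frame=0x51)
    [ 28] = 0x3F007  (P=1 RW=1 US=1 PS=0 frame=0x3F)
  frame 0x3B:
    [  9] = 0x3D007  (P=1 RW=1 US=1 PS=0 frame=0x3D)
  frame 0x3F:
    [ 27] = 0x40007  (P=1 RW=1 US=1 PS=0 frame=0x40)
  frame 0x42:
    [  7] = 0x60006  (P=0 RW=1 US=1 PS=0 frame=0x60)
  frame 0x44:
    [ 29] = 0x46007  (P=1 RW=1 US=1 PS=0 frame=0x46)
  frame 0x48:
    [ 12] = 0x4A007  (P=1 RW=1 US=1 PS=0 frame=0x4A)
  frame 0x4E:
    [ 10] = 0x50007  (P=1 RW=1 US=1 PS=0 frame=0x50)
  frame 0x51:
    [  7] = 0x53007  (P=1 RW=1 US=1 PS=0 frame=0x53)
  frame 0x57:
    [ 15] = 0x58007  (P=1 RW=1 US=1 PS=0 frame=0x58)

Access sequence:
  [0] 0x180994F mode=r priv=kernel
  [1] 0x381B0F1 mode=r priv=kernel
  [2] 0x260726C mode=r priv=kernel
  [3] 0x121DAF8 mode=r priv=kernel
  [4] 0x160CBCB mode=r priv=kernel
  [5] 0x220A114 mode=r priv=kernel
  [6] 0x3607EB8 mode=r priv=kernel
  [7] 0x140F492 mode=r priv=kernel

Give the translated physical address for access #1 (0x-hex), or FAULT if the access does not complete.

Walk each access:
#0 VA=0x180994F (r,kernel):
  L0 @0x38[12] → 0x3B007  P=1,RW=1,US=1,PS=0
  L1 @0x3B[9] → 0x3D007  P=1,RW=1,US=1,PS=0
  ✓ 0x3D94F  — 2 lookups
#1 VA=0x381B0F1 (r,kernel):
  L0 @0x38[28] → 0x3F007  P=1,RW=1,US=1,PS=0
  L1 @0x3F[27] → 0x40007  P=1,RW=1,US=1,PS=0
  ✓ 0x400F1  — 2 lookups
#2 VA=0x260726C (r,kernel):
  L0 @0x38[19] → 0x42007  P=1,RW=1,US=1,PS=0
  L1 @0x42[7] → 0x60006  P=0,RW=1,US=1,PS=0
  ✗ PAGE_NOT_PRESENT  [2 reads]
#3 VA=0x121DAF8 (r,kernel):
  L0 @0x38[9] → 0x44007  P=1,RW=1,US=1,PS=0
  L1 @0x44[29] → 0x46007  P=1,RW=1,US=1,PS=0
  ✓ 0x46AF8  — 2 lookups
#4 VA=0x160CBCB (r,kernel):
  L0 @0x38[11] → 0x48007  P=1,RW=1,US=1,PS=0
  L1 @0x48[12] → 0x4A007  P=1,RW=1,US=1,PS=0
  ✓ 0x4ABCB  — 2 lookups
#5 VA=0x220A114 (r,kernel):
  L0 @0x38[17] → 0x4E007  P=1,RW=1,US=1,PS=0
  L1 @0x4E[10] → 0x50007  P=1,RW=1,US=1,PS=0
  ✓ 0x50114  — 2 lookups
#6 VA=0x3607EB8 (r,kernel):
  L0 @0x38[27] → 0x51007  P=1,RW=1,US=1,PS=0
  L1 @0x51[7] → 0x53007  P=1,RW=1,US=1,PS=0
  ✓ 0x53EB8  — 2 lookups
#7 VA=0x140F492 (r,kernel):
  L0 @0x38[10] → 0x57007  P=1,RW=1,US=1,PS=0
  L1 @0x57[15] → 0x58007  P=1,RW=1,US=1,PS=0
  ✓ 0x58492  — 2 lookups

Access #1 PA: 0x400F1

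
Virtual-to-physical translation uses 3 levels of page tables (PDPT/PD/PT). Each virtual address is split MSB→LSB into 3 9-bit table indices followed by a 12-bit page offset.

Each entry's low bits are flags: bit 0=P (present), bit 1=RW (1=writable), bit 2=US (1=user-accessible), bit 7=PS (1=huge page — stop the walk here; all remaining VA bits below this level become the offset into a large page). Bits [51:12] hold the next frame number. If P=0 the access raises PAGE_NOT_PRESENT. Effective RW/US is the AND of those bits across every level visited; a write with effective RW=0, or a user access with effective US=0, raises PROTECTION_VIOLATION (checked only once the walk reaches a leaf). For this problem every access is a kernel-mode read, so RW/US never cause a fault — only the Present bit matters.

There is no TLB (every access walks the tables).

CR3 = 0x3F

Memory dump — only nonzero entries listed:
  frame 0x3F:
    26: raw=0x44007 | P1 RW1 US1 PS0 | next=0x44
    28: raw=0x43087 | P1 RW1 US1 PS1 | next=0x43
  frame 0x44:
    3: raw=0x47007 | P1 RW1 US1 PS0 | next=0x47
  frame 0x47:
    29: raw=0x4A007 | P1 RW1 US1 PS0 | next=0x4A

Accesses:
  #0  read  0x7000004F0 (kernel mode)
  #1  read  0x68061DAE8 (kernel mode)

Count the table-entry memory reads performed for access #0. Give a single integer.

Trace:
#0 VA=0x7000004F0 (r,kernel):
  L0 @0x3F[28] → 0x43087  P=1,RW=1,US=1,PS=1
  → PA=0x434F0 (huge @L0)  (1 entries read)
#1 VA=0x68061DAE8 (r,kernel):
  L0 @0x3F[26] → 0x44007  P=1,RW=1,US=1,PS=0
  L1 @0x44[3] → 0x47007  P=1,RW=1,US=1,PS=0
  L2 @0x47[29] → 0x4A007  P=1,RW=1,US=1,PS=0
  → PA=0x4AAE8  (3 entries read)

Entries read for #0: 1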